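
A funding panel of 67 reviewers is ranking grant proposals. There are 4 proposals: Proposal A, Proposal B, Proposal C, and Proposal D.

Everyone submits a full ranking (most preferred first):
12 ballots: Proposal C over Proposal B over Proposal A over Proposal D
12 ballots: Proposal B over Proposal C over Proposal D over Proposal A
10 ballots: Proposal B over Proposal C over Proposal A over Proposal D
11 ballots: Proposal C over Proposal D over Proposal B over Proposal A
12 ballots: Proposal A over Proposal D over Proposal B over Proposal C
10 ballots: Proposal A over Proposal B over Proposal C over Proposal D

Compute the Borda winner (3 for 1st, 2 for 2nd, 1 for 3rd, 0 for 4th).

Proposal A: 12×1 + 12×0 + 10×1 + 11×0 + 12×3 + 10×3 = 88
Proposal B: 12×2 + 12×3 + 10×3 + 11×1 + 12×1 + 10×2 = 133
Proposal C: 12×3 + 12×2 + 10×2 + 11×3 + 12×0 + 10×1 = 123
Proposal D: 12×0 + 12×1 + 10×0 + 11×2 + 12×2 + 10×0 = 58

Proposal B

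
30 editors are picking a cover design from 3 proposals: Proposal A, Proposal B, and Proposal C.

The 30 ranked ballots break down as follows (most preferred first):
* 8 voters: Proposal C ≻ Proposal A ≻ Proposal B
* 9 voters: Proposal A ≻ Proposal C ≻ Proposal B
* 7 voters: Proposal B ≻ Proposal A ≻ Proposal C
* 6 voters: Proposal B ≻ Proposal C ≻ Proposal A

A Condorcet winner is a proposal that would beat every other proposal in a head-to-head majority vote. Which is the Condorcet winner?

Proposal A vs Proposal B: 17–13
Proposal A vs Proposal C: 16–14
Proposal A beats every other proposal.

Proposal A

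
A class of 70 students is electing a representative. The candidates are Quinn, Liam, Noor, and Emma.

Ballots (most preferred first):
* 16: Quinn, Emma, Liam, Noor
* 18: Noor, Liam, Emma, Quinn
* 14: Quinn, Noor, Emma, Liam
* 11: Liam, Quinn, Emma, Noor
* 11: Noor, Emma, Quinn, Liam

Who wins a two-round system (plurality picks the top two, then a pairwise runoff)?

Quinn

Round 1 first-place votes: Quinn 30, Liam 11, Noor 29, Emma 0. Quinn and Noor advance.
Runoff: Quinn is ranked above Noor on 41 ballots, Noor above Quinn on 29.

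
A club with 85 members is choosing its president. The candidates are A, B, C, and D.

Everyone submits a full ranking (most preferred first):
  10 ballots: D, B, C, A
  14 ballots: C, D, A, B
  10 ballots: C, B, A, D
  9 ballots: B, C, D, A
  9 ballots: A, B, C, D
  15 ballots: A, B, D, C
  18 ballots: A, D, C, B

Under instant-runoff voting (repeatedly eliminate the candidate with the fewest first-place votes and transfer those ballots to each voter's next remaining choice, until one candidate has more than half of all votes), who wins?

Round 1: A 42, B 9, C 24, D 10. B eliminated.
Round 2: A 42, C 33, D 10. D eliminated.
Round 3: A 42, C 43. C has a majority (≥43).

C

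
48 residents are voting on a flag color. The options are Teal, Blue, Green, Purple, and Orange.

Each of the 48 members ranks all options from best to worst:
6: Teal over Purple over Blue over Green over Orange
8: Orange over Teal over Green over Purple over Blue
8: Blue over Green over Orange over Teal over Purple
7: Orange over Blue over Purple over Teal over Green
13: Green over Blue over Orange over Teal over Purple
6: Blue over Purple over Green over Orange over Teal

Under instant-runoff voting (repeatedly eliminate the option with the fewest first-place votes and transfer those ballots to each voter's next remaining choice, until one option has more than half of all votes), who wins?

Blue

Round 1: Teal 6, Blue 14, Green 13, Purple 0, Orange 15. Purple eliminated.
Round 2: Teal 6, Blue 14, Green 13, Orange 15. Teal eliminated.
Round 3: Blue 20, Green 13, Orange 15. Green eliminated.
Round 4: Blue 33, Orange 15. Blue has a majority (≥25).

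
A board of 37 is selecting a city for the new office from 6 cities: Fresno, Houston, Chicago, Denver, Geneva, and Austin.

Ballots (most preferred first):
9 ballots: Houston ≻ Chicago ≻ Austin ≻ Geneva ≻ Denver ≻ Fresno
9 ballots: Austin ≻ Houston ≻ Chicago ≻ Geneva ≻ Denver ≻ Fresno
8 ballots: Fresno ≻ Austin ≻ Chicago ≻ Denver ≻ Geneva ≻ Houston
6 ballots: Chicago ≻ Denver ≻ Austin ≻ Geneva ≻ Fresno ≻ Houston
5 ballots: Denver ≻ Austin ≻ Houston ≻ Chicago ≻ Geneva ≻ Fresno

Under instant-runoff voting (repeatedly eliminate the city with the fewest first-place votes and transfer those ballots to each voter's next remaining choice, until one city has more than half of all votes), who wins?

Round 1: Fresno 8, Houston 9, Chicago 6, Denver 5, Geneva 0, Austin 9. Geneva eliminated.
Round 2: Fresno 8, Houston 9, Chicago 6, Denver 5, Austin 9. Denver eliminated.
Round 3: Fresno 8, Houston 9, Chicago 6, Austin 14. Chicago eliminated.
Round 4: Fresno 8, Houston 9, Austin 20. Austin has a majority (≥19).

Austin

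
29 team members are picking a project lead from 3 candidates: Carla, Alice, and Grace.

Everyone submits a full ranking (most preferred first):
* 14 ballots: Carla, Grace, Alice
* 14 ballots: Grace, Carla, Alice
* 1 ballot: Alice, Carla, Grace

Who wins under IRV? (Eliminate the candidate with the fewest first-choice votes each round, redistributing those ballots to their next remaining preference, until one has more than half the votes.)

Round 1: Carla 14, Alice 1, Grace 14. Alice eliminated.
Round 2: Carla 15, Grace 14. Carla has a majority (≥15).

Carla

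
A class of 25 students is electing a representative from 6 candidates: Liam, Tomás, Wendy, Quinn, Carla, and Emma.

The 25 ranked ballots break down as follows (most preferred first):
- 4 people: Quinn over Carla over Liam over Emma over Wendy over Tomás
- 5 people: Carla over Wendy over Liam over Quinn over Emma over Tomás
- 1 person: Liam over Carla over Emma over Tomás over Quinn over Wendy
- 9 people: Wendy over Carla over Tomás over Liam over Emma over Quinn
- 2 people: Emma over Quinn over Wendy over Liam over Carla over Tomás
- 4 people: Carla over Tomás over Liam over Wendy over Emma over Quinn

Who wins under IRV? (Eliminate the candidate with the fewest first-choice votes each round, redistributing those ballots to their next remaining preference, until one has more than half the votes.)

Carla

Round 1: Liam 1, Tomás 0, Wendy 9, Quinn 4, Carla 9, Emma 2. Tomás eliminated.
Round 2: Liam 1, Wendy 9, Quinn 4, Carla 9, Emma 2. Liam eliminated.
Round 3: Wendy 9, Quinn 4, Carla 10, Emma 2. Emma eliminated.
Round 4: Wendy 9, Quinn 6, Carla 10. Quinn eliminated.
Round 5: Wendy 11, Carla 14. Carla has a majority (≥13).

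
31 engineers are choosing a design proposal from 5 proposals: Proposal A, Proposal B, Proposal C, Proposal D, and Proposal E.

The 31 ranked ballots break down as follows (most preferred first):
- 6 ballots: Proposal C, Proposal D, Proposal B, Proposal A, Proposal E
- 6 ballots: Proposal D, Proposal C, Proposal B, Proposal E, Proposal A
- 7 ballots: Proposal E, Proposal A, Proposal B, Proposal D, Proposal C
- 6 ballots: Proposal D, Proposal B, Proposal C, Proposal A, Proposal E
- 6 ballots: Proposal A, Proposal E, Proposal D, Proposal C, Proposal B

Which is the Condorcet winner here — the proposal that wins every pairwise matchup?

Proposal D vs Proposal A: 18–13
Proposal D vs Proposal B: 24–7
Proposal D vs Proposal C: 25–6
Proposal D vs Proposal E: 18–13
Proposal D beats every other proposal.

Proposal D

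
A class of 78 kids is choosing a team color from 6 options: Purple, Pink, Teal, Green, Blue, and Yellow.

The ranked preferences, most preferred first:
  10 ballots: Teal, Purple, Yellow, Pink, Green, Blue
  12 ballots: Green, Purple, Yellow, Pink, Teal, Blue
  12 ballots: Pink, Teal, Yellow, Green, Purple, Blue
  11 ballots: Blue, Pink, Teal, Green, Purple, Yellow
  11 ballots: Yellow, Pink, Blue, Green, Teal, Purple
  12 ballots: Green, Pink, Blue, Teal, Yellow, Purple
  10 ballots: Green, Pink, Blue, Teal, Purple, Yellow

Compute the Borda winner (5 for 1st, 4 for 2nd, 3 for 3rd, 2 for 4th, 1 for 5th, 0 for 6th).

Pink

Purple: 10×4 + 12×4 + 12×1 + 11×1 + 11×0 + 12×0 + 10×1 = 121
Pink: 10×2 + 12×2 + 12×5 + 11×4 + 11×4 + 12×4 + 10×4 = 280
Teal: 10×5 + 12×1 + 12×4 + 11×3 + 11×1 + 12×2 + 10×2 = 198
Green: 10×1 + 12×5 + 12×2 + 11×2 + 11×2 + 12×5 + 10×5 = 248
Blue: 10×0 + 12×0 + 12×0 + 11×5 + 11×3 + 12×3 + 10×3 = 154
Yellow: 10×3 + 12×3 + 12×3 + 11×0 + 11×5 + 12×1 + 10×0 = 169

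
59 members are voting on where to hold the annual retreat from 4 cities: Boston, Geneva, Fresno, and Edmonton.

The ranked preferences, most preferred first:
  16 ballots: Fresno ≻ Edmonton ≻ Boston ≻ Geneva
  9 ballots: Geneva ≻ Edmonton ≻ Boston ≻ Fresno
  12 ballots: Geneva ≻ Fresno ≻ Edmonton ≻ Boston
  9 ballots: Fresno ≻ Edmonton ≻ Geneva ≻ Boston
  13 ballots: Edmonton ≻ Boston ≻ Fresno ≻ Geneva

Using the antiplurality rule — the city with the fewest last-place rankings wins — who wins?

Edmonton

Last-place votes: Boston 21, Geneva 29, Fresno 9, Edmonton 0.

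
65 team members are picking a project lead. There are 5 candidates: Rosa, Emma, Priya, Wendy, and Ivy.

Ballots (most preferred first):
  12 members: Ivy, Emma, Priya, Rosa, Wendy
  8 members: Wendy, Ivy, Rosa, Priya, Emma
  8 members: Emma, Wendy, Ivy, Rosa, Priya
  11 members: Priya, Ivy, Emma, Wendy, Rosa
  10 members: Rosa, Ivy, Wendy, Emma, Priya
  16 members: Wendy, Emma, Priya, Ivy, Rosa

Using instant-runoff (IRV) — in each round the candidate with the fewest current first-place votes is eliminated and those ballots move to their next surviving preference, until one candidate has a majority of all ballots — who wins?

Round 1: Rosa 10, Emma 8, Priya 11, Wendy 24, Ivy 12. Emma eliminated.
Round 2: Rosa 10, Priya 11, Wendy 32, Ivy 12. Rosa eliminated.
Round 3: Priya 11, Wendy 32, Ivy 22. Priya eliminated.
Round 4: Wendy 32, Ivy 33. Ivy has a majority (≥33).

Ivy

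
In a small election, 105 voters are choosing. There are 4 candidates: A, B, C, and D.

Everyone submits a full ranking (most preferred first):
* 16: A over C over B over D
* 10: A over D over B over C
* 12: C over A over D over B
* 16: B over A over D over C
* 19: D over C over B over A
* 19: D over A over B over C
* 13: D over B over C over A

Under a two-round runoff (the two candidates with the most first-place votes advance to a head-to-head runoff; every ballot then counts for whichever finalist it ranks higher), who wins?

A

Round 1 first-place votes: A 26, B 16, C 12, D 51. D and A advance.
Runoff: D is ranked above A on 51 ballots, A above D on 54.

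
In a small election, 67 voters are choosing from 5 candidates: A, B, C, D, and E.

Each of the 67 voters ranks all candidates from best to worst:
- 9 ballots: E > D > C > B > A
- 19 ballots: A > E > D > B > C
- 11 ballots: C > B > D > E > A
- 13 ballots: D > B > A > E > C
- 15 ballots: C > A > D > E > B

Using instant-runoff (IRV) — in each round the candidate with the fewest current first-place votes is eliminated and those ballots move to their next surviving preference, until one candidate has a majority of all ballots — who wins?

Round 1: A 19, B 0, C 26, D 13, E 9. B eliminated.
Round 2: A 19, C 26, D 13, E 9. E eliminated.
Round 3: A 19, C 26, D 22. A eliminated.
Round 4: C 26, D 41. D has a majority (≥34).

D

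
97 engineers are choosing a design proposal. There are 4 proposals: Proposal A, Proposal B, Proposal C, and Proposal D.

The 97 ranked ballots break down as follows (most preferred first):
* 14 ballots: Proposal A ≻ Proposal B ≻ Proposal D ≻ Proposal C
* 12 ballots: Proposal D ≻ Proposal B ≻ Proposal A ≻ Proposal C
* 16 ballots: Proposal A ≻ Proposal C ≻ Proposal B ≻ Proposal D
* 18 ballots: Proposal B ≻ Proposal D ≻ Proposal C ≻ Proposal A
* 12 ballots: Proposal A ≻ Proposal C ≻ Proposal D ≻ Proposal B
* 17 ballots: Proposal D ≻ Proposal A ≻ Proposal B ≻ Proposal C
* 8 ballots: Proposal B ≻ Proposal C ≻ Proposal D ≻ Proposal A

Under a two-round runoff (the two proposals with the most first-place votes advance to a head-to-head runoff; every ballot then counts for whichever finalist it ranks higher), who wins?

Round 1 first-place votes: Proposal A 42, Proposal B 26, Proposal C 0, Proposal D 29. Proposal A and Proposal D advance.
Runoff: Proposal A is ranked above Proposal D on 42 ballots, Proposal D above Proposal A on 55.

Proposal D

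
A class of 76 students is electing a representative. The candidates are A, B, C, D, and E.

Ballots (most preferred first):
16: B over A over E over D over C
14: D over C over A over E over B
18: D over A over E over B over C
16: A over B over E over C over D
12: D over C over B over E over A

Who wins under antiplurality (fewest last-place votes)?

E

Last-place votes: A 12, B 14, C 34, D 16, E 0.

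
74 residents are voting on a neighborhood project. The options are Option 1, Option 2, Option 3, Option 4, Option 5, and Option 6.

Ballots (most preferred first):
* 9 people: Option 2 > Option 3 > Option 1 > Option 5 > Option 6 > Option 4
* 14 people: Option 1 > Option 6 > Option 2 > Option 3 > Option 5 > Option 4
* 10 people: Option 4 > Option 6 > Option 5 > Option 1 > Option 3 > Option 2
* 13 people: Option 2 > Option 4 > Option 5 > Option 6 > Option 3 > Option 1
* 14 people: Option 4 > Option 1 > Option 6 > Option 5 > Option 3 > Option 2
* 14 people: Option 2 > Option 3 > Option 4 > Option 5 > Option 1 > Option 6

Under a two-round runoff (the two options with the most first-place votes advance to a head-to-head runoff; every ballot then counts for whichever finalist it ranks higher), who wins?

Round 1 first-place votes: Option 1 14, Option 2 36, Option 3 0, Option 4 24, Option 5 0, Option 6 0. Option 2 and Option 4 advance.
Runoff: Option 2 is ranked above Option 4 on 50 ballots, Option 4 above Option 2 on 24.

Option 2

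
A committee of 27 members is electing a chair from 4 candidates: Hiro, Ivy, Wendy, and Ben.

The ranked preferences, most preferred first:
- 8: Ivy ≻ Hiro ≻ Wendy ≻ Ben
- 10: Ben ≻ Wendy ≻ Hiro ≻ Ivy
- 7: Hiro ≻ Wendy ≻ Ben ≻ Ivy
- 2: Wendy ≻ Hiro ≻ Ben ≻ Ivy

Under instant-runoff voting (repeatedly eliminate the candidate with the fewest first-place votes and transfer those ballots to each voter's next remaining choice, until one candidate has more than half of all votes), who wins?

Hiro

Round 1: Hiro 7, Ivy 8, Wendy 2, Ben 10. Wendy eliminated.
Round 2: Hiro 9, Ivy 8, Ben 10. Ivy eliminated.
Round 3: Hiro 17, Ben 10. Hiro has a majority (≥14).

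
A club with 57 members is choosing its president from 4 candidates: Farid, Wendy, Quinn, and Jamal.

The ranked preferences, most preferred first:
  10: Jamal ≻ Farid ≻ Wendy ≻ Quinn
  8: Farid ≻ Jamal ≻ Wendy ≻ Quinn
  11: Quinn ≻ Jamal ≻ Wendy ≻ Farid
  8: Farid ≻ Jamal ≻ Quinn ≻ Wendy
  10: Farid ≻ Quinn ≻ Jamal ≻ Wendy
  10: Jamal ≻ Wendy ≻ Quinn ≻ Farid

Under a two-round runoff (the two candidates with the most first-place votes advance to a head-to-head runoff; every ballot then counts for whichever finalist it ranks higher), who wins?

Round 1 first-place votes: Farid 26, Wendy 0, Quinn 11, Jamal 20. Farid and Jamal advance.
Runoff: Farid is ranked above Jamal on 26 ballots, Jamal above Farid on 31.

Jamal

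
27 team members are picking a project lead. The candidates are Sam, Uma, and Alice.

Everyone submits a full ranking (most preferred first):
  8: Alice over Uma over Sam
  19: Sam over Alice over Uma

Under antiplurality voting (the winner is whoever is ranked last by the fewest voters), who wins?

Alice

Last-place votes: Sam 8, Uma 19, Alice 0.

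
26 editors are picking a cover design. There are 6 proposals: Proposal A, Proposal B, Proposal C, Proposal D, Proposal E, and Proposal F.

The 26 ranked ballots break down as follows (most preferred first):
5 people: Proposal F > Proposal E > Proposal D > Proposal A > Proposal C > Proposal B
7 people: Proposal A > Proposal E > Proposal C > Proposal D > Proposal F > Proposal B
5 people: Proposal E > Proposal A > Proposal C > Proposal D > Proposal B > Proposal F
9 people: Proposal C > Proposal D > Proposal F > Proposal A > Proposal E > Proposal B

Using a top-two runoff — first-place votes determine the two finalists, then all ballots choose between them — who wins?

Proposal A

Round 1 first-place votes: Proposal A 7, Proposal B 0, Proposal C 9, Proposal D 0, Proposal E 5, Proposal F 5. Proposal C and Proposal A advance.
Runoff: Proposal C is ranked above Proposal A on 9 ballots, Proposal A above Proposal C on 17.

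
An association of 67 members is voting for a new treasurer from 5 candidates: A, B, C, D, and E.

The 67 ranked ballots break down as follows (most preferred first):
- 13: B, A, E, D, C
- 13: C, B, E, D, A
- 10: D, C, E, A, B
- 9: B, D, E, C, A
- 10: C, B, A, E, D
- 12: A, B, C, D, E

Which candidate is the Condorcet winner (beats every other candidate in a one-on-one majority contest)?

B

B vs A: 45–22
B vs C: 34–33
B vs D: 57–10
B vs E: 57–10
B beats every other candidate.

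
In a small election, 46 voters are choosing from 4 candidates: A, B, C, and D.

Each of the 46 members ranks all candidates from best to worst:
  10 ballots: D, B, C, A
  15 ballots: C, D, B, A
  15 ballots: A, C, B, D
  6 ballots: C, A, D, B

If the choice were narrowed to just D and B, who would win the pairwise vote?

D

D is ranked above B on 31 ballots; B above D on 15.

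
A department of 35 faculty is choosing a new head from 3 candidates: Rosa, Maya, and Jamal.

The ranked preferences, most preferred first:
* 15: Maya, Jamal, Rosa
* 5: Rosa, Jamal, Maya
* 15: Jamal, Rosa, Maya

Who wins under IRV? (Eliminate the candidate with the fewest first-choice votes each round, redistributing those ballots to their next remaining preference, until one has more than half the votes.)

Jamal

Round 1: Rosa 5, Maya 15, Jamal 15. Rosa eliminated.
Round 2: Maya 15, Jamal 20. Jamal has a majority (≥18).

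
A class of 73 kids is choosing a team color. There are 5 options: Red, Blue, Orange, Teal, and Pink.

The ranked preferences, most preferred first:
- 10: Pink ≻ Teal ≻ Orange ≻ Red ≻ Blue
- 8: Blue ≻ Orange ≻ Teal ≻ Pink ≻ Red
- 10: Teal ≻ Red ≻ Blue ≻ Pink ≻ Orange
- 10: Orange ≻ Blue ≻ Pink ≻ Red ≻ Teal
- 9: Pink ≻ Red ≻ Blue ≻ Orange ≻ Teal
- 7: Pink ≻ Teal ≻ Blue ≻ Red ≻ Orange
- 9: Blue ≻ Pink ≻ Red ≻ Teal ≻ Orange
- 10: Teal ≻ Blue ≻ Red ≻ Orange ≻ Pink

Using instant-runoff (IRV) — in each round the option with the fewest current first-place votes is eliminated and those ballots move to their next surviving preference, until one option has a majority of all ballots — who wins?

Round 1: Red 0, Blue 17, Orange 10, Teal 20, Pink 26. Red eliminated.
Round 2: Blue 17, Orange 10, Teal 20, Pink 26. Orange eliminated.
Round 3: Blue 27, Teal 20, Pink 26. Teal eliminated.
Round 4: Blue 47, Pink 26. Blue has a majority (≥37).

Blue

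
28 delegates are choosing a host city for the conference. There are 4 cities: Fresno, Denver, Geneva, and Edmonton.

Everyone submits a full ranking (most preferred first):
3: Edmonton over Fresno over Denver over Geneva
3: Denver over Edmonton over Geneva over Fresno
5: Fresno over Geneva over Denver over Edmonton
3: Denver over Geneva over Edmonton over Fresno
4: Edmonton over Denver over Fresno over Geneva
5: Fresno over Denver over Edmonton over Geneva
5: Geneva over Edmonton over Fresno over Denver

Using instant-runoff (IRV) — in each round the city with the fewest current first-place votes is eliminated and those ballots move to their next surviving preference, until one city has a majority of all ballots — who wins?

Edmonton

Round 1: Fresno 10, Denver 6, Geneva 5, Edmonton 7. Geneva eliminated.
Round 2: Fresno 10, Denver 6, Edmonton 12. Denver eliminated.
Round 3: Fresno 10, Edmonton 18. Edmonton has a majority (≥15).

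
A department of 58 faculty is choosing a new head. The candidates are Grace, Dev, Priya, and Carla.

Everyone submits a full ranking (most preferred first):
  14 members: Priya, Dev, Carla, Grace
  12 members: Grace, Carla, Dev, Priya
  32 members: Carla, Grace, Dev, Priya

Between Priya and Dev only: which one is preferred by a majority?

Priya is ranked above Dev on 14 ballots; Dev above Priya on 44.

Dev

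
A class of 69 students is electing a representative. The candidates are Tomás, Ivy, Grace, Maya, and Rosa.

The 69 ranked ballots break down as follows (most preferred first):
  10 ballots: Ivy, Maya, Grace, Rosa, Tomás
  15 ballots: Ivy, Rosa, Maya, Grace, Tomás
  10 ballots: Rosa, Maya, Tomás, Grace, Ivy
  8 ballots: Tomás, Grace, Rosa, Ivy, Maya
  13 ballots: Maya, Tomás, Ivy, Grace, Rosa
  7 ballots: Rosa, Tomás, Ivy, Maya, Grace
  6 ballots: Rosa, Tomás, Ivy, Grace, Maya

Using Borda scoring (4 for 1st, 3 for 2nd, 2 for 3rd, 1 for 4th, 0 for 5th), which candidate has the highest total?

Tomás: 10×0 + 15×0 + 10×2 + 8×4 + 13×3 + 7×3 + 6×3 = 130
Ivy: 10×4 + 15×4 + 10×0 + 8×1 + 13×2 + 7×2 + 6×2 = 160
Grace: 10×2 + 15×1 + 10×1 + 8×3 + 13×1 + 7×0 + 6×1 = 88
Maya: 10×3 + 15×2 + 10×3 + 8×0 + 13×4 + 7×1 + 6×0 = 149
Rosa: 10×1 + 15×3 + 10×4 + 8×2 + 13×0 + 7×4 + 6×4 = 163

Rosa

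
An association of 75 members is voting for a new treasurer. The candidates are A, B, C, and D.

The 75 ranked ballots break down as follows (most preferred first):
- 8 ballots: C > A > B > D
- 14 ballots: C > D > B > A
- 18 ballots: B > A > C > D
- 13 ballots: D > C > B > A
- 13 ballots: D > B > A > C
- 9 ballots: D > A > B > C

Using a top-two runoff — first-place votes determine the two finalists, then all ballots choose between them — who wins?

Round 1 first-place votes: A 0, B 18, C 22, D 35. D and C advance.
Runoff: D is ranked above C on 35 ballots, C above D on 40.

C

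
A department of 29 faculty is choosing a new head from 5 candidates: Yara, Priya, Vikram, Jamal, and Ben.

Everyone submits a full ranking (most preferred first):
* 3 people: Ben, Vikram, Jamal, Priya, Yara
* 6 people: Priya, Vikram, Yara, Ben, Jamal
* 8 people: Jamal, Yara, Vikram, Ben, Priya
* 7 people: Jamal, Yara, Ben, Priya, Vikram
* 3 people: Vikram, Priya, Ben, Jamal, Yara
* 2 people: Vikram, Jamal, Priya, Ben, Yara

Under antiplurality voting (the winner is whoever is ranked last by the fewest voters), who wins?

Ben

Last-place votes: Yara 8, Priya 8, Vikram 7, Jamal 6, Ben 0.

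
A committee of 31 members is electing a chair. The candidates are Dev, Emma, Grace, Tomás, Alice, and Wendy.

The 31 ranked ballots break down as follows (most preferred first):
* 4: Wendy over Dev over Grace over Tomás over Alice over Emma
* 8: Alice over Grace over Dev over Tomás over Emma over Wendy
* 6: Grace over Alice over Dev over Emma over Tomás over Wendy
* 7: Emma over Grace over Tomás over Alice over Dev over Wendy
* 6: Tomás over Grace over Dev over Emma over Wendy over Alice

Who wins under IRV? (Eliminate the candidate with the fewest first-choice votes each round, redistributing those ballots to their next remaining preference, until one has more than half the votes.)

Round 1: Dev 0, Emma 7, Grace 6, Tomás 6, Alice 8, Wendy 4. Dev eliminated.
Round 2: Emma 7, Grace 6, Tomás 6, Alice 8, Wendy 4. Wendy eliminated.
Round 3: Emma 7, Grace 10, Tomás 6, Alice 8. Tomás eliminated.
Round 4: Emma 7, Grace 16, Alice 8. Grace has a majority (≥16).

Grace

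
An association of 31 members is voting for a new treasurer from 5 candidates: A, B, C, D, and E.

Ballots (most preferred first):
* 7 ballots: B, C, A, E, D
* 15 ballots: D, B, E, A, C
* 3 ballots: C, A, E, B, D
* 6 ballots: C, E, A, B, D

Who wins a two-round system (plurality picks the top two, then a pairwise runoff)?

Round 1 first-place votes: A 0, B 7, C 9, D 15, E 0. D and C advance.
Runoff: D is ranked above C on 15 ballots, C above D on 16.

C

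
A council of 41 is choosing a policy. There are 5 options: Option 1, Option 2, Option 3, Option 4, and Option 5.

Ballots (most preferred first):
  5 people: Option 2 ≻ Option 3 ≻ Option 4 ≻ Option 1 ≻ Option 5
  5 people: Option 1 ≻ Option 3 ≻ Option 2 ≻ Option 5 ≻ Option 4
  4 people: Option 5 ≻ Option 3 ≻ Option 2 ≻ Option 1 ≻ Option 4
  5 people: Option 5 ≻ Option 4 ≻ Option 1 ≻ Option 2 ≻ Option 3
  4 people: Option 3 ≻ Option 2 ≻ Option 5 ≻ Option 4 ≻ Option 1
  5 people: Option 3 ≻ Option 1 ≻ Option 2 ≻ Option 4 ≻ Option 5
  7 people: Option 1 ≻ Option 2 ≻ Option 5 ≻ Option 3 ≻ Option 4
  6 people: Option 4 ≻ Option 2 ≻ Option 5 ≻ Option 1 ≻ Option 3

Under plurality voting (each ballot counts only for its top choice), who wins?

Option 1

First-place votes: Option 1 12, Option 2 5, Option 3 9, Option 4 6, Option 5 9.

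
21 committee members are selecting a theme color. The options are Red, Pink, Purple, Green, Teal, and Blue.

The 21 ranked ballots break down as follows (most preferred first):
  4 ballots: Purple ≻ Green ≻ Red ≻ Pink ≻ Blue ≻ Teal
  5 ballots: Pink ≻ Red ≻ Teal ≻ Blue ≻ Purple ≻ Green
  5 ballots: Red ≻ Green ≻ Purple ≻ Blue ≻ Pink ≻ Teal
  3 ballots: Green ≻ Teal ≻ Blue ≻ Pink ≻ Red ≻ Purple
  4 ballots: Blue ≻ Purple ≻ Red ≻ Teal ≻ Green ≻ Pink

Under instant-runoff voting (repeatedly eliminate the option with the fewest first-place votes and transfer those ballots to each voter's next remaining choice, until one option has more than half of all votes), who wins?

Red

Round 1: Red 5, Pink 5, Purple 4, Green 3, Teal 0, Blue 4. Teal eliminated.
Round 2: Red 5, Pink 5, Purple 4, Green 3, Blue 4. Green eliminated.
Round 3: Red 5, Pink 5, Purple 4, Blue 7. Purple eliminated.
Round 4: Red 9, Pink 5, Blue 7. Pink eliminated.
Round 5: Red 14, Blue 7. Red has a majority (≥11).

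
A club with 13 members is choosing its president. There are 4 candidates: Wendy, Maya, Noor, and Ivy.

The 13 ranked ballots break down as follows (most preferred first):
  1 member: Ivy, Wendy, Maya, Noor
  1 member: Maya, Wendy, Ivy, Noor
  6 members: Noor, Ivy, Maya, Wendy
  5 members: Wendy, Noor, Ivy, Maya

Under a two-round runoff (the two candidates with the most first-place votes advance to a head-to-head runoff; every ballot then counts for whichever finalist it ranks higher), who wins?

Round 1 first-place votes: Wendy 5, Maya 1, Noor 6, Ivy 1. Noor and Wendy advance.
Runoff: Noor is ranked above Wendy on 6 ballots, Wendy above Noor on 7.

Wendy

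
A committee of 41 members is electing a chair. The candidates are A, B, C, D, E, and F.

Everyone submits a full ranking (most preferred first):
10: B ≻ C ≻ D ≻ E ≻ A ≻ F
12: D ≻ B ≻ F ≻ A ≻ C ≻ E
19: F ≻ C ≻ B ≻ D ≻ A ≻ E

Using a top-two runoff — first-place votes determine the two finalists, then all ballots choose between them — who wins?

Round 1 first-place votes: A 0, B 10, C 0, D 12, E 0, F 19. F and D advance.
Runoff: F is ranked above D on 19 ballots, D above F on 22.

D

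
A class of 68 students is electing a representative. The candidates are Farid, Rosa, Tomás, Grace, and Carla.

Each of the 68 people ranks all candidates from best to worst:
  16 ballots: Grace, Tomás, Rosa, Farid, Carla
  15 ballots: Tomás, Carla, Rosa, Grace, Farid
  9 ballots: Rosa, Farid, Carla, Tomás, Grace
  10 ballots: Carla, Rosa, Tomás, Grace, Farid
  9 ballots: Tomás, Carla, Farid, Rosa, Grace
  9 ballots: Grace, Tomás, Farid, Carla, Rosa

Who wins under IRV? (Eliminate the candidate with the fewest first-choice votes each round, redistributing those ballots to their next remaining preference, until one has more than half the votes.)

Tomás

Round 1: Farid 0, Rosa 9, Tomás 24, Grace 25, Carla 10. Farid eliminated.
Round 2: Rosa 9, Tomás 24, Grace 25, Carla 10. Rosa eliminated.
Round 3: Tomás 24, Grace 25, Carla 19. Carla eliminated.
Round 4: Tomás 43, Grace 25. Tomás has a majority (≥35).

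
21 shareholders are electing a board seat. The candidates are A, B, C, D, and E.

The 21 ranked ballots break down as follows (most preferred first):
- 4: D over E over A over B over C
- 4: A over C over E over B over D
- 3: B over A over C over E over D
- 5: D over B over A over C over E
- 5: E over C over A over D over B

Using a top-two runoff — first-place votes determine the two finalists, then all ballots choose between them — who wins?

Round 1 first-place votes: A 4, B 3, C 0, D 9, E 5. D and E advance.
Runoff: D is ranked above E on 9 ballots, E above D on 12.

E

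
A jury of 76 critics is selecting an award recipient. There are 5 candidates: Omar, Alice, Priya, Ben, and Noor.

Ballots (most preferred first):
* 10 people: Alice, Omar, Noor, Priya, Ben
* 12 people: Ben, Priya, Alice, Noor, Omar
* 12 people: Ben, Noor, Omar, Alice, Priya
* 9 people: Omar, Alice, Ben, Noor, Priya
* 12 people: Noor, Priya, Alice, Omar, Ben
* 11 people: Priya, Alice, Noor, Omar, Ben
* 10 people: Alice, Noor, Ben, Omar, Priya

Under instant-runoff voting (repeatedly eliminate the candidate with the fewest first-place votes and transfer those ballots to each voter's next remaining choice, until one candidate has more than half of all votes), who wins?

Alice

Round 1: Omar 9, Alice 20, Priya 11, Ben 24, Noor 12. Omar eliminated.
Round 2: Alice 29, Priya 11, Ben 24, Noor 12. Priya eliminated.
Round 3: Alice 40, Ben 24, Noor 12. Alice has a majority (≥39).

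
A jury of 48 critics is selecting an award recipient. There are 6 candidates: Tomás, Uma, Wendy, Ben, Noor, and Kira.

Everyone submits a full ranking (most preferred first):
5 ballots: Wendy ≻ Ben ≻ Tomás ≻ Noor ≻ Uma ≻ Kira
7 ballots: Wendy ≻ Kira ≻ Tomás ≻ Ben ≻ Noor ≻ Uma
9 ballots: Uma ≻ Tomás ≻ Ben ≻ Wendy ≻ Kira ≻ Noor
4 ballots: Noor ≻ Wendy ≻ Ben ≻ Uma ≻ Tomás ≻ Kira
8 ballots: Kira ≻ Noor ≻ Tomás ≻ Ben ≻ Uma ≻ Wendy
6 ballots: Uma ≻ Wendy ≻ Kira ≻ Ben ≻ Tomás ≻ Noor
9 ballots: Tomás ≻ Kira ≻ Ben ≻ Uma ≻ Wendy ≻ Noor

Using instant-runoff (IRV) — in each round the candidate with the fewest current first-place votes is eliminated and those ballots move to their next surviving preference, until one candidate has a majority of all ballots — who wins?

Round 1: Tomás 9, Uma 15, Wendy 12, Ben 0, Noor 4, Kira 8. Ben eliminated.
Round 2: Tomás 9, Uma 15, Wendy 12, Noor 4, Kira 8. Noor eliminated.
Round 3: Tomás 9, Uma 15, Wendy 16, Kira 8. Kira eliminated.
Round 4: Tomás 17, Uma 15, Wendy 16. Uma eliminated.
Round 5: Tomás 26, Wendy 22. Tomás has a majority (≥25).

Tomás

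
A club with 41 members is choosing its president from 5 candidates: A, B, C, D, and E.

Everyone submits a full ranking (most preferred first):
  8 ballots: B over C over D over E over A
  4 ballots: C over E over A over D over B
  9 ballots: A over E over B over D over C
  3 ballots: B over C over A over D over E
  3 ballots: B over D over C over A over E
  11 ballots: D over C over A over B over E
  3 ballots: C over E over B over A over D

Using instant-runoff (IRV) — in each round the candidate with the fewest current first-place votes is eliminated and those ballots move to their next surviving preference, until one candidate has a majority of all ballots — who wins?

A

Round 1: A 9, B 14, C 7, D 11, E 0. E eliminated.
Round 2: A 9, B 14, C 7, D 11. C eliminated.
Round 3: A 13, B 17, D 11. D eliminated.
Round 4: A 24, B 17. A has a majority (≥21).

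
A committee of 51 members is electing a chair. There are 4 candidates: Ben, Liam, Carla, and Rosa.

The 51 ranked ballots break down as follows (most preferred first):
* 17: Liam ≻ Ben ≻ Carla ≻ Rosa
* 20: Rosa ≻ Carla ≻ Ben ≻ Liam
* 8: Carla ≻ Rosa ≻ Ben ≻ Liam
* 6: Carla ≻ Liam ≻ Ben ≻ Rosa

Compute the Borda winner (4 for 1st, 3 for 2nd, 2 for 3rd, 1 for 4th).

Carla

Ben: 17×3 + 20×2 + 8×2 + 6×2 = 119
Liam: 17×4 + 20×1 + 8×1 + 6×3 = 114
Carla: 17×2 + 20×3 + 8×4 + 6×4 = 150
Rosa: 17×1 + 20×4 + 8×3 + 6×1 = 127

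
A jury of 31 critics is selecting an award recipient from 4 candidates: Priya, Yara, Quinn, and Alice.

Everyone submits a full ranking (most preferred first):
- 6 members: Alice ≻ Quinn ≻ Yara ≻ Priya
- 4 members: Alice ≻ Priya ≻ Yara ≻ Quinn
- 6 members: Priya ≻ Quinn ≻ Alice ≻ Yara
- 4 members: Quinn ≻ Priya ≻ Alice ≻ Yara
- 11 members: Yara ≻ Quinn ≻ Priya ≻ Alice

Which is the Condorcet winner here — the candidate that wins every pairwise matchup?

Quinn

Quinn vs Priya: 21–10
Quinn vs Yara: 16–15
Quinn vs Alice: 21–10
Quinn beats every other candidate.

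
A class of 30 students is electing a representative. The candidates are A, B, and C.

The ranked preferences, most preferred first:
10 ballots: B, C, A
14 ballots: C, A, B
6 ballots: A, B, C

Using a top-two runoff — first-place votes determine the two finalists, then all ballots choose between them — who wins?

Round 1 first-place votes: A 6, B 10, C 14. C and B advance.
Runoff: C is ranked above B on 14 ballots, B above C on 16.

B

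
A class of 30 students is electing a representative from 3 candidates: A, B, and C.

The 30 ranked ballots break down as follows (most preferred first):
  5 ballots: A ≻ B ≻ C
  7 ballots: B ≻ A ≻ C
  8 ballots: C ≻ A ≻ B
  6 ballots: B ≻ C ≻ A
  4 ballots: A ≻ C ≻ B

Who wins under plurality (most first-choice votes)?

B

First-place votes: A 9, B 13, C 8.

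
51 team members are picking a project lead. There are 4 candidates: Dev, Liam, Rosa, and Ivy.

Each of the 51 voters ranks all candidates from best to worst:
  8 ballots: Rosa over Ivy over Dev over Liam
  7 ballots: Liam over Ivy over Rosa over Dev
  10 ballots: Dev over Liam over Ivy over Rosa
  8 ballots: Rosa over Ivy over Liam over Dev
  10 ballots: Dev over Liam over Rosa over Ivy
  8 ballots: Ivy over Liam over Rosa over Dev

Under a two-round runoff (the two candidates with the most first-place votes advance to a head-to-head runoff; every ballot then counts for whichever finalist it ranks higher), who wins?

Round 1 first-place votes: Dev 20, Liam 7, Rosa 16, Ivy 8. Dev and Rosa advance.
Runoff: Dev is ranked above Rosa on 20 ballots, Rosa above Dev on 31.

Rosa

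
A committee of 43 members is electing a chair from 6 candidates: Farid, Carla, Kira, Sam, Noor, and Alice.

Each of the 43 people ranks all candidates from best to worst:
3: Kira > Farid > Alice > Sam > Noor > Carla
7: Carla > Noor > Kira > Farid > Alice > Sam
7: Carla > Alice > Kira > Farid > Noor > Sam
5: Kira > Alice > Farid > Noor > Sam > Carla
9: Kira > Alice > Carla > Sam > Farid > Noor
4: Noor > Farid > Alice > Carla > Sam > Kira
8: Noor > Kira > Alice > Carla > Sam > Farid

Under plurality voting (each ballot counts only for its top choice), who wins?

Kira

First-place votes: Farid 0, Carla 14, Kira 17, Sam 0, Noor 12, Alice 0.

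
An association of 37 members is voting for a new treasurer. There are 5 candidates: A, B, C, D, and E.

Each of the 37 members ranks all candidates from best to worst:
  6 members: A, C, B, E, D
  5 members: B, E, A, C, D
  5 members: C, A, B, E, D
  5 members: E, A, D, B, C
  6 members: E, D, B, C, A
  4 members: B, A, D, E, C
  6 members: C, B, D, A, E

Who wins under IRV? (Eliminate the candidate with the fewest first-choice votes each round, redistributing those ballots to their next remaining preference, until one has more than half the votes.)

E

Round 1: A 6, B 9, C 11, D 0, E 11. D eliminated.
Round 2: A 6, B 9, C 11, E 11. A eliminated.
Round 3: B 9, C 17, E 11. B eliminated.
Round 4: C 17, E 20. E has a majority (≥19).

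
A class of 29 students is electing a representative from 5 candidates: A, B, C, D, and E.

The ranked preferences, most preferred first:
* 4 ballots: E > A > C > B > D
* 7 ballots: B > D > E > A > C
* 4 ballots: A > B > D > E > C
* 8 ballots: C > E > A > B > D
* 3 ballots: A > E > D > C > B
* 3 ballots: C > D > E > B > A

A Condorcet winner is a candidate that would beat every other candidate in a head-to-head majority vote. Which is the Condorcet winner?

E vs A: 22–7
E vs B: 18–11
E vs C: 18–11
E vs D: 15–14
E beats every other candidate.

E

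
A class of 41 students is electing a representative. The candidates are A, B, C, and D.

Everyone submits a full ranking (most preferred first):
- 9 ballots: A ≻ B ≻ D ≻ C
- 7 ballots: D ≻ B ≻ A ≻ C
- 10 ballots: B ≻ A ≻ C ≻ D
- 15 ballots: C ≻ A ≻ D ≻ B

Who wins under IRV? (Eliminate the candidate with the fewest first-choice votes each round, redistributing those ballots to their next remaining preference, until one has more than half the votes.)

B

Round 1: A 9, B 10, C 15, D 7. D eliminated.
Round 2: A 9, B 17, C 15. A eliminated.
Round 3: B 26, C 15. B has a majority (≥21).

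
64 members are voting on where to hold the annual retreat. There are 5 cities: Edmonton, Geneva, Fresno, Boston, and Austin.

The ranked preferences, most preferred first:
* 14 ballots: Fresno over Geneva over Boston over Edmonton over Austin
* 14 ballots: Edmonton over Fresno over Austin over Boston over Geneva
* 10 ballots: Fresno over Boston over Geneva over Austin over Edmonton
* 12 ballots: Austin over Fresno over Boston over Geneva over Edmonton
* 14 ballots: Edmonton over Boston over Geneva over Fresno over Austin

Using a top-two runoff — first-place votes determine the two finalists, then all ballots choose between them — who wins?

Round 1 first-place votes: Edmonton 28, Geneva 0, Fresno 24, Boston 0, Austin 12. Edmonton and Fresno advance.
Runoff: Edmonton is ranked above Fresno on 28 ballots, Fresno above Edmonton on 36.

Fresno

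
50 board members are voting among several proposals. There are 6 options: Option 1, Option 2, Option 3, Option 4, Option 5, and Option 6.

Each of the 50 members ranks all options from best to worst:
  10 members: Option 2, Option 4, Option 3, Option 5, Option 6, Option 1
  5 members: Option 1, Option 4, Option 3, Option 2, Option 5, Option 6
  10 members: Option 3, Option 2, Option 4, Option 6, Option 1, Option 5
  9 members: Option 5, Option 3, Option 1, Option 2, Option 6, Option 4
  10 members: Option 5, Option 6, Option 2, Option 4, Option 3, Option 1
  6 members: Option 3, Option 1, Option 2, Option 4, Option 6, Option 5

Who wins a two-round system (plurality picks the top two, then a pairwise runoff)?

Option 3

Round 1 first-place votes: Option 1 5, Option 2 10, Option 3 16, Option 4 0, Option 5 19, Option 6 0. Option 5 and Option 3 advance.
Runoff: Option 5 is ranked above Option 3 on 19 ballots, Option 3 above Option 5 on 31.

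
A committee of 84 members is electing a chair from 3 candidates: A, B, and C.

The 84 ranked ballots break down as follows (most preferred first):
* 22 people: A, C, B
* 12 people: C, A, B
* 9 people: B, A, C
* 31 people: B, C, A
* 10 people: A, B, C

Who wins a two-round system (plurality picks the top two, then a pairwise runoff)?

Round 1 first-place votes: A 32, B 40, C 12. B and A advance.
Runoff: B is ranked above A on 40 ballots, A above B on 44.

A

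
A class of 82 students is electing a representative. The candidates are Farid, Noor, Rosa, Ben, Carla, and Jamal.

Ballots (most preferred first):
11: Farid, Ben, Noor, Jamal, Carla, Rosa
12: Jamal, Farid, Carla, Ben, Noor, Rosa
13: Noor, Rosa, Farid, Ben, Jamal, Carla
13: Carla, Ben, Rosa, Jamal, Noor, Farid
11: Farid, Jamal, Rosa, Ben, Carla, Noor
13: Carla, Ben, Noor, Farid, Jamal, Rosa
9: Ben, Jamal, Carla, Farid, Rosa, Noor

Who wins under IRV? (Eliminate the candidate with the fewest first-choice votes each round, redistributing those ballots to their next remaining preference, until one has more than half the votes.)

Round 1: Farid 22, Noor 13, Rosa 0, Ben 9, Carla 26, Jamal 12. Rosa eliminated.
Round 2: Farid 22, Noor 13, Ben 9, Carla 26, Jamal 12. Ben eliminated.
Round 3: Farid 22, Noor 13, Carla 26, Jamal 21. Noor eliminated.
Round 4: Farid 35, Carla 26, Jamal 21. Jamal eliminated.
Round 5: Farid 47, Carla 35. Farid has a majority (≥42).

Farid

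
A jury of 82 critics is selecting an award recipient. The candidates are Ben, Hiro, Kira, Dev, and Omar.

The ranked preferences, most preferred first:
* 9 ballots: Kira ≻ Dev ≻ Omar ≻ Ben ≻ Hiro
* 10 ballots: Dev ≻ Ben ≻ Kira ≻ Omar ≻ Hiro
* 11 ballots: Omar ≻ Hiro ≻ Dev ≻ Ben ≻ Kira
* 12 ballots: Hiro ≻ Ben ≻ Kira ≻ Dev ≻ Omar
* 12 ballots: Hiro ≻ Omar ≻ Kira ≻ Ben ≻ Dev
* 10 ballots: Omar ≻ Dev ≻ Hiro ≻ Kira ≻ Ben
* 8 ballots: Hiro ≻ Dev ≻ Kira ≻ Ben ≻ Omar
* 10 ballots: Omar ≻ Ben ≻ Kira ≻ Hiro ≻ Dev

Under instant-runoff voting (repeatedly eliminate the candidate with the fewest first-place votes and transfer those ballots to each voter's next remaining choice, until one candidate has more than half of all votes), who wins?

Omar

Round 1: Ben 0, Hiro 32, Kira 9, Dev 10, Omar 31. Ben eliminated.
Round 2: Hiro 32, Kira 9, Dev 10, Omar 31. Kira eliminated.
Round 3: Hiro 32, Dev 19, Omar 31. Dev eliminated.
Round 4: Hiro 32, Omar 50. Omar has a majority (≥42).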